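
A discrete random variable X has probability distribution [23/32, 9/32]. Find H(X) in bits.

H(X) = -Σ p(x) log₂ p(x)
  -23/32 × log₂(23/32) = 0.3424
  -9/32 × log₂(9/32) = 0.5147
H(X) = 0.8571 bits


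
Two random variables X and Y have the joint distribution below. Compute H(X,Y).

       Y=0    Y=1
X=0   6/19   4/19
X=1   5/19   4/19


H(X,Y) = -Σ p(x,y) log₂ p(x,y)
  p(0,0)=6/19: -0.3158 × log₂(0.3158) = 0.5251
  p(0,1)=4/19: -0.2105 × log₂(0.2105) = 0.4732
  p(1,0)=5/19: -0.2632 × log₂(0.2632) = 0.5068
  p(1,1)=4/19: -0.2105 × log₂(0.2105) = 0.4732
H(X,Y) = 1.9785 bits


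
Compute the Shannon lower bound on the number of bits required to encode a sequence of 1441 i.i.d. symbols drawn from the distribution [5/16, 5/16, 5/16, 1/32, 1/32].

Entropy H = 1.8857 bits/symbol
Minimum bits = H × n = 1.8857 × 1441
= 2717.28 bits


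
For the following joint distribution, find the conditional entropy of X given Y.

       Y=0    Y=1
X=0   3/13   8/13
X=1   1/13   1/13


H(X|Y) = Σ_y p(y) H(X|Y=y)
  p(Y=0) = 4/13, H(X|Y=0) = 0.8113
  p(Y=1) = 9/13, H(X|Y=1) = 0.5033
H(X|Y) = 0.3077×0.8113 + 0.6923×0.5033 = 0.5980 bits


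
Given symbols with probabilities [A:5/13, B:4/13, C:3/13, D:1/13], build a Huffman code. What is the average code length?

Huffman tree construction:
Combine smallest probabilities repeatedly
Resulting codes:
  A: 0 (length 1)
  B: 10 (length 2)
  C: 111 (length 3)
  D: 110 (length 3)
Average length = Σ p(s) × length(s) = 1.9231 bits


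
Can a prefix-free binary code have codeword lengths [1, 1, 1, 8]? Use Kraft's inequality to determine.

Kraft inequality: Σ 2^(-l_i) ≤ 1 for prefix-free code
Calculating: 2^(-1) + 2^(-1) + 2^(-1) + 2^(-8)
= 0.5 + 0.5 + 0.5 + 0.00390625
= 1.5039
Since 1.5039 > 1, prefix-free code does not exist


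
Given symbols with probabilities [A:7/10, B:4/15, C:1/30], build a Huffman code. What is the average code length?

Huffman tree construction:
Combine smallest probabilities repeatedly
Resulting codes:
  A: 1 (length 1)
  B: 01 (length 2)
  C: 00 (length 2)
Average length = Σ p(s) × length(s) = 1.3000 bits


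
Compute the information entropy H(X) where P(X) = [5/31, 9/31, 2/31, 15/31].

H(X) = -Σ p(x) log₂ p(x)
  -5/31 × log₂(5/31) = 0.4246
  -9/31 × log₂(9/31) = 0.5180
  -2/31 × log₂(2/31) = 0.2551
  -15/31 × log₂(15/31) = 0.5068
H(X) = 1.7044 bits


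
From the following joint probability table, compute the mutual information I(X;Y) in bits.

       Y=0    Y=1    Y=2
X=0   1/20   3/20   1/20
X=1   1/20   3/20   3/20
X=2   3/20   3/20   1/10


H(X) = 1.5589, H(Y) = 1.5395, H(X,Y) = 3.0332
I(X;Y) = H(X) + H(Y) - H(X,Y) = 0.0652 bits


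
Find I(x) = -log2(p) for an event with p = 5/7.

Information content I(x) = -log₂(p(x))
I = -log₂(5/7) = -log₂(0.7143)
I = 0.4854 bits


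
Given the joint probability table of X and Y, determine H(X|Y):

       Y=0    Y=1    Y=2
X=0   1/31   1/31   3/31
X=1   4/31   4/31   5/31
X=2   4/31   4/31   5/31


H(X|Y) = Σ_y p(y) H(X|Y=y)
  p(Y=0) = 9/31, H(X|Y=0) = 1.3921
  p(Y=1) = 9/31, H(X|Y=1) = 1.3921
  p(Y=2) = 13/31, H(X|Y=2) = 1.5486
H(X|Y) = 0.2903×1.3921 + 0.2903×1.3921 + 0.4194×1.5486 = 1.4577 bits


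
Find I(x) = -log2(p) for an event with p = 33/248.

Information content I(x) = -log₂(p(x))
I = -log₂(33/248) = -log₂(0.1331)
I = 2.9098 bits


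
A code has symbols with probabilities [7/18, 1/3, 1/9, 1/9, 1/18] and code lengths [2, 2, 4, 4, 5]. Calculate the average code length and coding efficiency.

Average length L = Σ p_i × l_i = 2.6111 bits
Entropy H = 1.9943 bits
Efficiency η = H/L × 100% = 76.38%


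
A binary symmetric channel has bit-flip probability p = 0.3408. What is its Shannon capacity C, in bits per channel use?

For BSC with error probability p:
C = 1 - H(p) where H(p) is binary entropy
H(0.3408) = -0.3408 × log₂(0.3408) - 0.6592 × log₂(0.6592)
H(p) = 0.9256
C = 1 - 0.9256 = 0.0744 bits/use


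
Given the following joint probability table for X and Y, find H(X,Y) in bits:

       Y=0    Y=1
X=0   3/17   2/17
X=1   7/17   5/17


H(X,Y) = -Σ p(x,y) log₂ p(x,y)
  p(0,0)=3/17: -0.1765 × log₂(0.1765) = 0.4416
  p(0,1)=2/17: -0.1176 × log₂(0.1176) = 0.3632
  p(1,0)=7/17: -0.4118 × log₂(0.4118) = 0.5271
  p(1,1)=5/17: -0.2941 × log₂(0.2941) = 0.5193
H(X,Y) = 1.8512 bits


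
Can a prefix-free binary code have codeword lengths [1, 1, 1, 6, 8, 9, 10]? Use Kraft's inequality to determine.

Kraft inequality: Σ 2^(-l_i) ≤ 1 for prefix-free code
Calculating: 2^(-1) + 2^(-1) + 2^(-1) + 2^(-6) + 2^(-8) + 2^(-9) + 2^(-10)
= 0.5 + 0.5 + 0.5 + 0.015625 + 0.00390625 + 0.001953125 + 0.0009765625
= 1.5225
Since 1.5225 > 1, prefix-free code does not exist


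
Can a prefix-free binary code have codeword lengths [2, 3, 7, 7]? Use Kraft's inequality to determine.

Kraft inequality: Σ 2^(-l_i) ≤ 1 for prefix-free code
Calculating: 2^(-2) + 2^(-3) + 2^(-7) + 2^(-7)
= 0.25 + 0.125 + 0.0078125 + 0.0078125
= 0.3906
Since 0.3906 ≤ 1, prefix-free code exists


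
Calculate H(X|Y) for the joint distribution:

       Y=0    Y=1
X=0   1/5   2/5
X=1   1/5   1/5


H(X|Y) = Σ_y p(y) H(X|Y=y)
  p(Y=0) = 2/5, H(X|Y=0) = 1.0000
  p(Y=1) = 3/5, H(X|Y=1) = 0.9183
H(X|Y) = 0.4000×1.0000 + 0.6000×0.9183 = 0.9510 bits


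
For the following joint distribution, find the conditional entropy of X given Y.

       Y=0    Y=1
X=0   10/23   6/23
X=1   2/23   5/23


H(X|Y) = Σ_y p(y) H(X|Y=y)
  p(Y=0) = 12/23, H(X|Y=0) = 0.6500
  p(Y=1) = 11/23, H(X|Y=1) = 0.9940
H(X|Y) = 0.5217×0.6500 + 0.4783×0.9940 = 0.8145 bits


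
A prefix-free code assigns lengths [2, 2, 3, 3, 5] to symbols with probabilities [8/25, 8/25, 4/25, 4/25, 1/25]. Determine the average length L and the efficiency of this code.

Average length L = Σ p_i × l_i = 2.4400 bits
Entropy H = 2.0839 bits
Efficiency η = H/L × 100% = 85.40%


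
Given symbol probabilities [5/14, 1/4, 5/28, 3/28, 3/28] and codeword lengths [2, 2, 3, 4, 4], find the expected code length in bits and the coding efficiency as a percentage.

Average length L = Σ p_i × l_i = 2.6071 bits
Entropy H = 2.1648 bits
Efficiency η = H/L × 100% = 83.04%


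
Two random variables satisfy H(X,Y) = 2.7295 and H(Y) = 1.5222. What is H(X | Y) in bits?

Chain rule: H(X,Y) = H(X|Y) + H(Y)
H(X|Y) = H(X,Y) - H(Y) = 2.7295 - 1.5222 = 1.2073 bits


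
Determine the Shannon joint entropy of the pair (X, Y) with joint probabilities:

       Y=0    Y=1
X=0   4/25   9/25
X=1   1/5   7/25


H(X,Y) = -Σ p(x,y) log₂ p(x,y)
  p(0,0)=4/25: -0.1600 × log₂(0.1600) = 0.4230
  p(0,1)=9/25: -0.3600 × log₂(0.3600) = 0.5306
  p(1,0)=1/5: -0.2000 × log₂(0.2000) = 0.4644
  p(1,1)=7/25: -0.2800 × log₂(0.2800) = 0.5142
H(X,Y) = 1.9322 bits


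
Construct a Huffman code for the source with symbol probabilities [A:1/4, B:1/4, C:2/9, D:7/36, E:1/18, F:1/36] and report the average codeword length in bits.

Huffman tree construction:
Combine smallest probabilities repeatedly
Resulting codes:
  A: 01 (length 2)
  B: 10 (length 2)
  C: 00 (length 2)
  D: 111 (length 3)
  E: 1101 (length 4)
  F: 1100 (length 4)
Average length = Σ p(s) × length(s) = 2.3611 bits


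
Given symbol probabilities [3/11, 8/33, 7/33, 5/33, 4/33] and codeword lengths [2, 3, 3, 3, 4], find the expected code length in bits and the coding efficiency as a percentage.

Average length L = Σ p_i × l_i = 2.8485 bits
Entropy H = 2.2629 bits
Efficiency η = H/L × 100% = 79.44%


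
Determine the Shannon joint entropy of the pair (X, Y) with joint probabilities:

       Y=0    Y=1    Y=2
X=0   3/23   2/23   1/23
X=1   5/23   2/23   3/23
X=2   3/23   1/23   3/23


H(X,Y) = -Σ p(x,y) log₂ p(x,y)
  p(0,0)=3/23: -0.1304 × log₂(0.1304) = 0.3833
  p(0,1)=2/23: -0.0870 × log₂(0.0870) = 0.3064
  p(0,2)=1/23: -0.0435 × log₂(0.0435) = 0.1967
  p(1,0)=5/23: -0.2174 × log₂(0.2174) = 0.4786
  p(1,1)=2/23: -0.0870 × log₂(0.0870) = 0.3064
  p(1,2)=3/23: -0.1304 × log₂(0.1304) = 0.3833
  p(2,0)=3/23: -0.1304 × log₂(0.1304) = 0.3833
  p(2,1)=1/23: -0.0435 × log₂(0.0435) = 0.1967
  p(2,2)=3/23: -0.1304 × log₂(0.1304) = 0.3833
H(X,Y) = 3.0179 bits


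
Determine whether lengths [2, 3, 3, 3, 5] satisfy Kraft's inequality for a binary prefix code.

Kraft inequality: Σ 2^(-l_i) ≤ 1 for prefix-free code
Calculating: 2^(-2) + 2^(-3) + 2^(-3) + 2^(-3) + 2^(-5)
= 0.25 + 0.125 + 0.125 + 0.125 + 0.03125
= 0.6562
Since 0.6562 ≤ 1, prefix-free code exists


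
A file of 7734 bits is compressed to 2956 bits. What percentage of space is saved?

Space savings = (1 - Compressed/Original) × 100%
= (1 - 2956/7734) × 100%
= 61.78%


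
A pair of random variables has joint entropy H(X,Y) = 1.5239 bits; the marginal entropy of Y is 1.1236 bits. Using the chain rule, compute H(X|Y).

Chain rule: H(X,Y) = H(X|Y) + H(Y)
H(X|Y) = H(X,Y) - H(Y) = 1.5239 - 1.1236 = 0.4003 bits


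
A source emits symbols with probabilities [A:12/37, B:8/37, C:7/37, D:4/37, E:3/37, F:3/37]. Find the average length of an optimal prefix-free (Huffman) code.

Huffman tree construction:
Combine smallest probabilities repeatedly
Resulting codes:
  A: 11 (length 2)
  B: 01 (length 2)
  C: 00 (length 2)
  D: 100 (length 3)
  E: 1010 (length 4)
  F: 1011 (length 4)
Average length = Σ p(s) × length(s) = 2.4324 bits


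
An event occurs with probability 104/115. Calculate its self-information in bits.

Information content I(x) = -log₂(p(x))
I = -log₂(104/115) = -log₂(0.9043)
I = 0.1451 bits


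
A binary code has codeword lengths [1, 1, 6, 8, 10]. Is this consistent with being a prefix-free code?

Kraft inequality: Σ 2^(-l_i) ≤ 1 for prefix-free code
Calculating: 2^(-1) + 2^(-1) + 2^(-6) + 2^(-8) + 2^(-10)
= 0.5 + 0.5 + 0.015625 + 0.00390625 + 0.0009765625
= 1.0205
Since 1.0205 > 1, prefix-free code does not exist


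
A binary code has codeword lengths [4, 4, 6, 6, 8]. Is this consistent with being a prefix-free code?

Kraft inequality: Σ 2^(-l_i) ≤ 1 for prefix-free code
Calculating: 2^(-4) + 2^(-4) + 2^(-6) + 2^(-6) + 2^(-8)
= 0.0625 + 0.0625 + 0.015625 + 0.015625 + 0.00390625
= 0.1602
Since 0.1602 ≤ 1, prefix-free code exists


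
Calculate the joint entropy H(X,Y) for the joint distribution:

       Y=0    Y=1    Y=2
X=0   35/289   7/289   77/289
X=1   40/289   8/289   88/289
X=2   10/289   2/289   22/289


H(X,Y) = -Σ p(x,y) log₂ p(x,y)
  p(0,0)=35/289: -0.1211 × log₂(0.1211) = 0.3688
  p(0,1)=7/289: -0.0242 × log₂(0.0242) = 0.1300
  p(0,2)=77/289: -0.2664 × log₂(0.2664) = 0.5084
  p(1,0)=40/289: -0.1384 × log₂(0.1384) = 0.3949
  p(1,1)=8/289: -0.0277 × log₂(0.0277) = 0.1433
  p(1,2)=88/289: -0.3045 × log₂(0.3045) = 0.5224
  p(2,0)=10/289: -0.0346 × log₂(0.0346) = 0.1679
  p(2,1)=2/289: -0.0069 × log₂(0.0069) = 0.0497
  p(2,2)=22/289: -0.0761 × log₂(0.0761) = 0.2828
H(X,Y) = 2.5682 bits


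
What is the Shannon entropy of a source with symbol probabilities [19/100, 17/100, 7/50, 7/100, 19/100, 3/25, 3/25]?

H(X) = -Σ p(x) log₂ p(x)
  -19/100 × log₂(19/100) = 0.4552
  -17/100 × log₂(17/100) = 0.4346
  -7/50 × log₂(7/50) = 0.3971
  -7/100 × log₂(7/100) = 0.2686
  -19/100 × log₂(19/100) = 0.4552
  -3/25 × log₂(3/25) = 0.3671
  -3/25 × log₂(3/25) = 0.3671
H(X) = 2.7448 bits


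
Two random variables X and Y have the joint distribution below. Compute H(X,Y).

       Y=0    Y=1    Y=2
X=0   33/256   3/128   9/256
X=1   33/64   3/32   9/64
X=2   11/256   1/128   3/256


H(X,Y) = -Σ p(x,y) log₂ p(x,y)
  p(0,0)=33/256: -0.1289 × log₂(0.1289) = 0.3810
  p(0,1)=3/128: -0.0234 × log₂(0.0234) = 0.1269
  p(0,2)=9/256: -0.0352 × log₂(0.0352) = 0.1698
  p(1,0)=33/64: -0.5156 × log₂(0.5156) = 0.4927
  p(1,1)=3/32: -0.0938 × log₂(0.0938) = 0.3202
  p(1,2)=9/64: -0.1406 × log₂(0.1406) = 0.3980
  p(2,0)=11/256: -0.0430 × log₂(0.0430) = 0.1951
  p(2,1)=1/128: -0.0078 × log₂(0.0078) = 0.0547
  p(2,2)=3/256: -0.0117 × log₂(0.0117) = 0.0752
H(X,Y) = 2.2136 bits


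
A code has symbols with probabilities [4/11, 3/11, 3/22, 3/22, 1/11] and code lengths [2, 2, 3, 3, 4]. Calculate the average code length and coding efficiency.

Average length L = Σ p_i × l_i = 2.4545 bits
Entropy H = 2.1404 bits
Efficiency η = H/L × 100% = 87.20%


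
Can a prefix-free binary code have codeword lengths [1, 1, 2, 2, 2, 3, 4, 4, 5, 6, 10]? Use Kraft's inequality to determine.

Kraft inequality: Σ 2^(-l_i) ≤ 1 for prefix-free code
Calculating: 2^(-1) + 2^(-1) + 2^(-2) + 2^(-2) + 2^(-2) + 2^(-3) + 2^(-4) + 2^(-4) + 2^(-5) + 2^(-6) + 2^(-10)
= 0.5 + 0.5 + 0.25 + 0.25 + 0.25 + 0.125 + 0.0625 + 0.0625 + 0.03125 + 0.015625 + 0.0009765625
= 2.0479
Since 2.0479 > 1, prefix-free code does not exist


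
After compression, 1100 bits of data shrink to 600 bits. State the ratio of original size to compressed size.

Compression ratio = Original / Compressed
= 1100 / 600 = 1.83:1


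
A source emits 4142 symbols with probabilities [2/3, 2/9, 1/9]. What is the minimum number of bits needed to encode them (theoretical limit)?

Entropy H = 1.2244 bits/symbol
Minimum bits = H × n = 1.2244 × 4142
= 5071.44 bits


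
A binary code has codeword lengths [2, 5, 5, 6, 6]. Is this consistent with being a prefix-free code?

Kraft inequality: Σ 2^(-l_i) ≤ 1 for prefix-free code
Calculating: 2^(-2) + 2^(-5) + 2^(-5) + 2^(-6) + 2^(-6)
= 0.25 + 0.03125 + 0.03125 + 0.015625 + 0.015625
= 0.3438
Since 0.3438 ≤ 1, prefix-free code exists


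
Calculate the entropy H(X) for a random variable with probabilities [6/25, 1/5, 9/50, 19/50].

H(X) = -Σ p(x) log₂ p(x)
  -6/25 × log₂(6/25) = 0.4941
  -1/5 × log₂(1/5) = 0.4644
  -9/50 × log₂(9/50) = 0.4453
  -19/50 × log₂(19/50) = 0.5305
H(X) = 1.9343 bits


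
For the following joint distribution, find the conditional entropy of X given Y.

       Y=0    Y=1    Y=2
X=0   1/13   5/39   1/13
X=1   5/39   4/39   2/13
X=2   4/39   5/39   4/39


H(X|Y) = Σ_y p(y) H(X|Y=y)
  p(Y=0) = 4/13, H(X|Y=0) = 1.5546
  p(Y=1) = 14/39, H(X|Y=1) = 1.5774
  p(Y=2) = 1/3, H(X|Y=2) = 1.5262
H(X|Y) = 0.3077×1.5546 + 0.3590×1.5774 + 0.3333×1.5262 = 1.5533 bits


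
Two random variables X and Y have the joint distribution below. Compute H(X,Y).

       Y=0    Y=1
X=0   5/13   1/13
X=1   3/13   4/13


H(X,Y) = -Σ p(x,y) log₂ p(x,y)
  p(0,0)=5/13: -0.3846 × log₂(0.3846) = 0.5302
  p(0,1)=1/13: -0.0769 × log₂(0.0769) = 0.2846
  p(1,0)=3/13: -0.2308 × log₂(0.2308) = 0.4882
  p(1,1)=4/13: -0.3077 × log₂(0.3077) = 0.5232
H(X,Y) = 1.8262 bits


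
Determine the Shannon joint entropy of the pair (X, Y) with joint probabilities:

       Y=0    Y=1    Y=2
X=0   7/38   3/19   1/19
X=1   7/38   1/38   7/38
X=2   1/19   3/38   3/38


H(X,Y) = -Σ p(x,y) log₂ p(x,y)
  p(0,0)=7/38: -0.1842 × log₂(0.1842) = 0.4496
  p(0,1)=3/19: -0.1579 × log₂(0.1579) = 0.4205
  p(0,2)=1/19: -0.0526 × log₂(0.0526) = 0.2236
  p(1,0)=7/38: -0.1842 × log₂(0.1842) = 0.4496
  p(1,1)=1/38: -0.0263 × log₂(0.0263) = 0.1381
  p(1,2)=7/38: -0.1842 × log₂(0.1842) = 0.4496
  p(2,0)=1/19: -0.0526 × log₂(0.0526) = 0.2236
  p(2,1)=3/38: -0.0789 × log₂(0.0789) = 0.2892
  p(2,2)=3/38: -0.0789 × log₂(0.0789) = 0.2892
H(X,Y) = 2.9328 bits


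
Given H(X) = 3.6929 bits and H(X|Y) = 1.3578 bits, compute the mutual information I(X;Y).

I(X;Y) = H(X) - H(X|Y)
I(X;Y) = 3.6929 - 1.3578 = 2.3351 bits


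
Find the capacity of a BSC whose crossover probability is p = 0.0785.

For BSC with error probability p:
C = 1 - H(p) where H(p) is binary entropy
H(0.0785) = -0.0785 × log₂(0.0785) - 0.9215 × log₂(0.9215)
H(p) = 0.3969
C = 1 - 0.3969 = 0.6031 bits/use


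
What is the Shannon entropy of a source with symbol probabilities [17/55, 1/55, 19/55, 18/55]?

H(X) = -Σ p(x) log₂ p(x)
  -17/55 × log₂(17/55) = 0.5236
  -1/55 × log₂(1/55) = 0.1051
  -19/55 × log₂(19/55) = 0.5297
  -18/55 × log₂(18/55) = 0.5274
H(X) = 1.6858 bits


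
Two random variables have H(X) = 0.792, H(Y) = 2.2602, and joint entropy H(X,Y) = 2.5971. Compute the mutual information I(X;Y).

I(X;Y) = H(X) + H(Y) - H(X,Y)
I(X;Y) = 0.792 + 2.2602 - 2.5971 = 0.4551 bits


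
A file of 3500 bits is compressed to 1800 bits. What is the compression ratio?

Compression ratio = Original / Compressed
= 3500 / 1800 = 1.94:1


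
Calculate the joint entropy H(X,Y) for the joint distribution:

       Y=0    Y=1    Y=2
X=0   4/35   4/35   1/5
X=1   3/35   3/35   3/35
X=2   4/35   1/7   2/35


H(X,Y) = -Σ p(x,y) log₂ p(x,y)
  p(0,0)=4/35: -0.1143 × log₂(0.1143) = 0.3576
  p(0,1)=4/35: -0.1143 × log₂(0.1143) = 0.3576
  p(0,2)=1/5: -0.2000 × log₂(0.2000) = 0.4644
  p(1,0)=3/35: -0.0857 × log₂(0.0857) = 0.3038
  p(1,1)=3/35: -0.0857 × log₂(0.0857) = 0.3038
  p(1,2)=3/35: -0.0857 × log₂(0.0857) = 0.3038
  p(2,0)=4/35: -0.1143 × log₂(0.1143) = 0.3576
  p(2,1)=1/7: -0.1429 × log₂(0.1429) = 0.4011
  p(2,2)=2/35: -0.0571 × log₂(0.0571) = 0.2360
H(X,Y) = 3.0857 bits


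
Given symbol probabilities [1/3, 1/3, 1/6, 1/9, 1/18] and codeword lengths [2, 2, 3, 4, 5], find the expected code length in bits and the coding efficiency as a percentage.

Average length L = Σ p_i × l_i = 2.5556 bits
Entropy H = 2.0713 bits
Efficiency η = H/L × 100% = 81.05%


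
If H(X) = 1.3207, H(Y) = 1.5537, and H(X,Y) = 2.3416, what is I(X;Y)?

I(X;Y) = H(X) + H(Y) - H(X,Y)
I(X;Y) = 1.3207 + 1.5537 - 2.3416 = 0.5328 bits


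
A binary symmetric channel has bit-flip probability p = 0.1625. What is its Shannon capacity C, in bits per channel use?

For BSC with error probability p:
C = 1 - H(p) where H(p) is binary entropy
H(0.1625) = -0.1625 × log₂(0.1625) - 0.8375 × log₂(0.8375)
H(p) = 0.6403
C = 1 - 0.6403 = 0.3597 bits/use


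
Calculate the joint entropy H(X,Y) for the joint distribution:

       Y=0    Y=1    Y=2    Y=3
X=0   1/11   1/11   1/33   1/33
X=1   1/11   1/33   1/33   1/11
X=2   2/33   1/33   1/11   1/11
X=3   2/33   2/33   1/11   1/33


H(X,Y) = -Σ p(x,y) log₂ p(x,y)
  p(0,0)=1/11: -0.0909 × log₂(0.0909) = 0.3145
  p(0,1)=1/11: -0.0909 × log₂(0.0909) = 0.3145
  p(0,2)=1/33: -0.0303 × log₂(0.0303) = 0.1529
  p(0,3)=1/33: -0.0303 × log₂(0.0303) = 0.1529
  p(1,0)=1/11: -0.0909 × log₂(0.0909) = 0.3145
  p(1,1)=1/33: -0.0303 × log₂(0.0303) = 0.1529
  p(1,2)=1/33: -0.0303 × log₂(0.0303) = 0.1529
  p(1,3)=1/11: -0.0909 × log₂(0.0909) = 0.3145
  p(2,0)=2/33: -0.0606 × log₂(0.0606) = 0.2451
  p(2,1)=1/33: -0.0303 × log₂(0.0303) = 0.1529
  p(2,2)=1/11: -0.0909 × log₂(0.0909) = 0.3145
  p(2,3)=1/11: -0.0909 × log₂(0.0909) = 0.3145
  p(3,0)=2/33: -0.0606 × log₂(0.0606) = 0.2451
  p(3,1)=2/33: -0.0606 × log₂(0.0606) = 0.2451
  p(3,2)=1/11: -0.0909 × log₂(0.0909) = 0.3145
  p(3,3)=1/33: -0.0303 × log₂(0.0303) = 0.1529
H(X,Y) = 3.8540 bits


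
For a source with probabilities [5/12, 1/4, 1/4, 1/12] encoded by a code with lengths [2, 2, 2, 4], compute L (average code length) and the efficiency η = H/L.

Average length L = Σ p_i × l_i = 2.1667 bits
Entropy H = 1.8250 bits
Efficiency η = H/L × 100% = 84.23%


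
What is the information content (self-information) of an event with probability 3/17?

Information content I(x) = -log₂(p(x))
I = -log₂(3/17) = -log₂(0.1765)
I = 2.5025 bits


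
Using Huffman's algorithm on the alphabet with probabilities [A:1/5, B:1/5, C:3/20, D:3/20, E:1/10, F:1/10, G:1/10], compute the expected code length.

Huffman tree construction:
Combine smallest probabilities repeatedly
Resulting codes:
  A: 111 (length 3)
  B: 00 (length 2)
  C: 101 (length 3)
  D: 110 (length 3)
  E: 010 (length 3)
  F: 011 (length 3)
  G: 100 (length 3)
Average length = Σ p(s) × length(s) = 2.8000 bits


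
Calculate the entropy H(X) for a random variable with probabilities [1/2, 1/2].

H(X) = -Σ p(x) log₂ p(x)
  -1/2 × log₂(1/2) = 0.5000
  -1/2 × log₂(1/2) = 0.5000
H(X) = 1.0000 bits


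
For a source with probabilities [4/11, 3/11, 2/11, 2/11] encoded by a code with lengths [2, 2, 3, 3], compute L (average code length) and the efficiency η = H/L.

Average length L = Σ p_i × l_i = 2.3636 bits
Entropy H = 1.9363 bits
Efficiency η = H/L × 100% = 81.92%


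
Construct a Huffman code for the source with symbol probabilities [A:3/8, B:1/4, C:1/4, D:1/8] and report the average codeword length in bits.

Huffman tree construction:
Combine smallest probabilities repeatedly
Resulting codes:
  A: 11 (length 2)
  B: 01 (length 2)
  C: 10 (length 2)
  D: 00 (length 2)
Average length = Σ p(s) × length(s) = 2.0000 bits


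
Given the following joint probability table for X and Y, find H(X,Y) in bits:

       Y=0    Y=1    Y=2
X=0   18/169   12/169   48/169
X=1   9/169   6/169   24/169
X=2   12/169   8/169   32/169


H(X,Y) = -Σ p(x,y) log₂ p(x,y)
  p(0,0)=18/169: -0.1065 × log₂(0.1065) = 0.3441
  p(0,1)=12/169: -0.0710 × log₂(0.0710) = 0.2710
  p(0,2)=48/169: -0.2840 × log₂(0.2840) = 0.5158
  p(1,0)=9/169: -0.0533 × log₂(0.0533) = 0.2253
  p(1,1)=6/169: -0.0355 × log₂(0.0355) = 0.1710
  p(1,2)=24/169: -0.1420 × log₂(0.1420) = 0.3999
  p(2,0)=12/169: -0.0710 × log₂(0.0710) = 0.2710
  p(2,1)=8/169: -0.0473 × log₂(0.0473) = 0.2083
  p(2,2)=32/169: -0.1893 × log₂(0.1893) = 0.4546
H(X,Y) = 2.8609 bits


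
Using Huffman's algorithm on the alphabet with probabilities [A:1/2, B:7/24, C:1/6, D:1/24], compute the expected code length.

Huffman tree construction:
Combine smallest probabilities repeatedly
Resulting codes:
  A: 0 (length 1)
  B: 11 (length 2)
  C: 101 (length 3)
  D: 100 (length 3)
Average length = Σ p(s) × length(s) = 1.7083 bits


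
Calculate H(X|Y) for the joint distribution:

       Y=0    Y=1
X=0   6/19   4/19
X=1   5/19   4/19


H(X|Y) = Σ_y p(y) H(X|Y=y)
  p(Y=0) = 11/19, H(X|Y=0) = 0.9940
  p(Y=1) = 8/19, H(X|Y=1) = 1.0000
H(X|Y) = 0.5789×0.9940 + 0.4211×1.0000 = 0.9965 bits


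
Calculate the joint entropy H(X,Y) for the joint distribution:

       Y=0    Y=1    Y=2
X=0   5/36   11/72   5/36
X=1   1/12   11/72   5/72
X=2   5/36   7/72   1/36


H(X,Y) = -Σ p(x,y) log₂ p(x,y)
  p(0,0)=5/36: -0.1389 × log₂(0.1389) = 0.3956
  p(0,1)=11/72: -0.1528 × log₂(0.1528) = 0.4141
  p(0,2)=5/36: -0.1389 × log₂(0.1389) = 0.3956
  p(1,0)=1/12: -0.0833 × log₂(0.0833) = 0.2987
  p(1,1)=11/72: -0.1528 × log₂(0.1528) = 0.4141
  p(1,2)=5/72: -0.0694 × log₂(0.0694) = 0.2672
  p(2,0)=5/36: -0.1389 × log₂(0.1389) = 0.3956
  p(2,1)=7/72: -0.0972 × log₂(0.0972) = 0.3269
  p(2,2)=1/36: -0.0278 × log₂(0.0278) = 0.1436
H(X,Y) = 3.0514 bits


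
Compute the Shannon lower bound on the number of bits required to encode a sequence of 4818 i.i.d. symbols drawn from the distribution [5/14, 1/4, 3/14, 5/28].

Entropy H = 1.9506 bits/symbol
Minimum bits = H × n = 1.9506 × 4818
= 9397.81 bits


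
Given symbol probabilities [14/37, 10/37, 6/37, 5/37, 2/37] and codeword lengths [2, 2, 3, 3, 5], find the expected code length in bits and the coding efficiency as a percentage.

Average length L = Σ p_i × l_i = 2.4595 bits
Entropy H = 2.0840 bits
Efficiency η = H/L × 100% = 84.73%


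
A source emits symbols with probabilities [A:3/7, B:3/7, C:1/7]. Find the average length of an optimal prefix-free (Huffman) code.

Huffman tree construction:
Combine smallest probabilities repeatedly
Resulting codes:
  A: 11 (length 2)
  B: 0 (length 1)
  C: 10 (length 2)
Average length = Σ p(s) × length(s) = 1.5714 bits


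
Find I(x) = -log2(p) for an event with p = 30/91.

Information content I(x) = -log₂(p(x))
I = -log₂(30/91) = -log₂(0.3297)
I = 1.6009 bits


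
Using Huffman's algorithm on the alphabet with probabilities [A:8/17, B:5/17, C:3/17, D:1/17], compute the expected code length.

Huffman tree construction:
Combine smallest probabilities repeatedly
Resulting codes:
  A: 0 (length 1)
  B: 11 (length 2)
  C: 101 (length 3)
  D: 100 (length 3)
Average length = Σ p(s) × length(s) = 1.7647 bits


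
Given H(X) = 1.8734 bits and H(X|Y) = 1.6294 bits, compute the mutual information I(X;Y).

I(X;Y) = H(X) - H(X|Y)
I(X;Y) = 1.8734 - 1.6294 = 0.244 bits


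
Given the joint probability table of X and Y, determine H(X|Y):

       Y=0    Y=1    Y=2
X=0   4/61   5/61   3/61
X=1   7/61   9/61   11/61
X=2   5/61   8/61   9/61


H(X|Y) = Σ_y p(y) H(X|Y=y)
  p(Y=0) = 16/61, H(X|Y=0) = 1.5462
  p(Y=1) = 22/61, H(X|Y=1) = 1.5440
  p(Y=2) = 23/61, H(X|Y=2) = 1.4219
H(X|Y) = 0.2623×1.5462 + 0.3607×1.5440 + 0.3770×1.4219 = 1.4985 bits


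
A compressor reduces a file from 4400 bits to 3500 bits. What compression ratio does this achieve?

Compression ratio = Original / Compressed
= 4400 / 3500 = 1.26:1


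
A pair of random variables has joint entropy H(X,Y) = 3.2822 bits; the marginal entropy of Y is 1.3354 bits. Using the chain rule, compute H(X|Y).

Chain rule: H(X,Y) = H(X|Y) + H(Y)
H(X|Y) = H(X,Y) - H(Y) = 3.2822 - 1.3354 = 1.9468 bits


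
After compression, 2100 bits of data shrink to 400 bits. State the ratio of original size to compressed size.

Compression ratio = Original / Compressed
= 2100 / 400 = 5.25:1


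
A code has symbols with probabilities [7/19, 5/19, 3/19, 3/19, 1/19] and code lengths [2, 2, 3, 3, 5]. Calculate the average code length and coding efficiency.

Average length L = Σ p_i × l_i = 2.4737 bits
Entropy H = 2.1021 bits
Efficiency η = H/L × 100% = 84.98%


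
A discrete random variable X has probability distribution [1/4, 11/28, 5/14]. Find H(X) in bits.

H(X) = -Σ p(x) log₂ p(x)
  -1/4 × log₂(1/4) = 0.5000
  -11/28 × log₂(11/28) = 0.5295
  -5/14 × log₂(5/14) = 0.5305
H(X) = 1.5601 bits


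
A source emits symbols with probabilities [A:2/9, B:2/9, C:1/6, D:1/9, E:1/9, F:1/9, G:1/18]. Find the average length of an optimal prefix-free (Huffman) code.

Huffman tree construction:
Combine smallest probabilities repeatedly
Resulting codes:
  A: 00 (length 2)
  B: 01 (length 2)
  C: 110 (length 3)
  D: 1111 (length 4)
  E: 100 (length 3)
  F: 101 (length 3)
  G: 1110 (length 4)
Average length = Σ p(s) × length(s) = 2.7222 bits


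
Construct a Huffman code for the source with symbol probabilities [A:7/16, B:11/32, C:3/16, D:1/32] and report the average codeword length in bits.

Huffman tree construction:
Combine smallest probabilities repeatedly
Resulting codes:
  A: 0 (length 1)
  B: 11 (length 2)
  C: 101 (length 3)
  D: 100 (length 3)
Average length = Σ p(s) × length(s) = 1.7812 bits


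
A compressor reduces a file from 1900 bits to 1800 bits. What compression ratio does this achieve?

Compression ratio = Original / Compressed
= 1900 / 1800 = 1.06:1


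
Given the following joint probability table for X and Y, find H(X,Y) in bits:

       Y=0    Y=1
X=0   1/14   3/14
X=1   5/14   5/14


H(X,Y) = -Σ p(x,y) log₂ p(x,y)
  p(0,0)=1/14: -0.0714 × log₂(0.0714) = 0.2720
  p(0,1)=3/14: -0.2143 × log₂(0.2143) = 0.4762
  p(1,0)=5/14: -0.3571 × log₂(0.3571) = 0.5305
  p(1,1)=5/14: -0.3571 × log₂(0.3571) = 0.5305
H(X,Y) = 1.8092 bits


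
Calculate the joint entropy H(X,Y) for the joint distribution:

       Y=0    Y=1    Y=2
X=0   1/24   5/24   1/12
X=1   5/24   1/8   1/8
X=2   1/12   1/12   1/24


H(X,Y) = -Σ p(x,y) log₂ p(x,y)
  p(0,0)=1/24: -0.0417 × log₂(0.0417) = 0.1910
  p(0,1)=5/24: -0.2083 × log₂(0.2083) = 0.4715
  p(0,2)=1/12: -0.0833 × log₂(0.0833) = 0.2987
  p(1,0)=5/24: -0.2083 × log₂(0.2083) = 0.4715
  p(1,1)=1/8: -0.1250 × log₂(0.1250) = 0.3750
  p(1,2)=1/8: -0.1250 × log₂(0.1250) = 0.3750
  p(2,0)=1/12: -0.0833 × log₂(0.0833) = 0.2987
  p(2,1)=1/12: -0.0833 × log₂(0.0833) = 0.2987
  p(2,2)=1/24: -0.0417 × log₂(0.0417) = 0.1910
H(X,Y) = 2.9713 bits


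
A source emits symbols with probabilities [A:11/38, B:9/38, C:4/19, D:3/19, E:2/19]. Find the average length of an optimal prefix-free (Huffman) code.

Huffman tree construction:
Combine smallest probabilities repeatedly
Resulting codes:
  A: 11 (length 2)
  B: 01 (length 2)
  C: 00 (length 2)
  D: 101 (length 3)
  E: 100 (length 3)
Average length = Σ p(s) × length(s) = 2.2632 bits


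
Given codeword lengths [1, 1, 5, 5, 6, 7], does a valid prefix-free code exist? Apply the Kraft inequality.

Kraft inequality: Σ 2^(-l_i) ≤ 1 for prefix-free code
Calculating: 2^(-1) + 2^(-1) + 2^(-5) + 2^(-5) + 2^(-6) + 2^(-7)
= 0.5 + 0.5 + 0.03125 + 0.03125 + 0.015625 + 0.0078125
= 1.0859
Since 1.0859 > 1, prefix-free code does not exist


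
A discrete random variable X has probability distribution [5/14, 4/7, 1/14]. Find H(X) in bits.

H(X) = -Σ p(x) log₂ p(x)
  -5/14 × log₂(5/14) = 0.5305
  -4/7 × log₂(4/7) = 0.4613
  -1/14 × log₂(1/14) = 0.2720
H(X) = 1.2638 bits


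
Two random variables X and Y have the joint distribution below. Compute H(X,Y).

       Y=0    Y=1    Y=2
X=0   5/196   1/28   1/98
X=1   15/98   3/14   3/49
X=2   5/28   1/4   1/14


H(X,Y) = -Σ p(x,y) log₂ p(x,y)
  p(0,0)=5/196: -0.0255 × log₂(0.0255) = 0.1350
  p(0,1)=1/28: -0.0357 × log₂(0.0357) = 0.1717
  p(0,2)=1/98: -0.0102 × log₂(0.0102) = 0.0675
  p(1,0)=15/98: -0.1531 × log₂(0.1531) = 0.4145
  p(1,1)=3/14: -0.2143 × log₂(0.2143) = 0.4762
  p(1,2)=3/49: -0.0612 × log₂(0.0612) = 0.2467
  p(2,0)=5/28: -0.1786 × log₂(0.1786) = 0.4438
  p(2,1)=1/4: -0.2500 × log₂(0.2500) = 0.5000
  p(2,2)=1/14: -0.0714 × log₂(0.0714) = 0.2720
H(X,Y) = 2.7274 bits


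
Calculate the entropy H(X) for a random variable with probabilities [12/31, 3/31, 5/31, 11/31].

H(X) = -Σ p(x) log₂ p(x)
  -12/31 × log₂(12/31) = 0.5300
  -3/31 × log₂(3/31) = 0.3261
  -5/31 × log₂(5/31) = 0.4246
  -11/31 × log₂(11/31) = 0.5304
H(X) = 1.8110 bits


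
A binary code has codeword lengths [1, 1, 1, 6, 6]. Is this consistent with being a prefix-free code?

Kraft inequality: Σ 2^(-l_i) ≤ 1 for prefix-free code
Calculating: 2^(-1) + 2^(-1) + 2^(-1) + 2^(-6) + 2^(-6)
= 0.5 + 0.5 + 0.5 + 0.015625 + 0.015625
= 1.5312
Since 1.5312 > 1, prefix-free code does not exist


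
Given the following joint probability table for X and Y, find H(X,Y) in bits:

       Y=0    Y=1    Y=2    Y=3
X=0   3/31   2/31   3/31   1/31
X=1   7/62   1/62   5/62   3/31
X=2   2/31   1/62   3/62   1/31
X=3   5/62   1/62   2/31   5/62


H(X,Y) = -Σ p(x,y) log₂ p(x,y)
  p(0,0)=3/31: -0.0968 × log₂(0.0968) = 0.3261
  p(0,1)=2/31: -0.0645 × log₂(0.0645) = 0.2551
  p(0,2)=3/31: -0.0968 × log₂(0.0968) = 0.3261
  p(0,3)=1/31: -0.0323 × log₂(0.0323) = 0.1598
  p(1,0)=7/62: -0.1129 × log₂(0.1129) = 0.3553
  p(1,1)=1/62: -0.0161 × log₂(0.0161) = 0.0960
  p(1,2)=5/62: -0.0806 × log₂(0.0806) = 0.2929
  p(1,3)=3/31: -0.0968 × log₂(0.0968) = 0.3261
  p(2,0)=2/31: -0.0645 × log₂(0.0645) = 0.2551
  p(2,1)=1/62: -0.0161 × log₂(0.0161) = 0.0960
  p(2,2)=3/62: -0.0484 × log₂(0.0484) = 0.2114
  p(2,3)=1/31: -0.0323 × log₂(0.0323) = 0.1598
  p(3,0)=5/62: -0.0806 × log₂(0.0806) = 0.2929
  p(3,1)=1/62: -0.0161 × log₂(0.0161) = 0.0960
  p(3,2)=2/31: -0.0645 × log₂(0.0645) = 0.2551
  p(3,3)=5/62: -0.0806 × log₂(0.0806) = 0.2929
H(X,Y) = 3.7967 bits


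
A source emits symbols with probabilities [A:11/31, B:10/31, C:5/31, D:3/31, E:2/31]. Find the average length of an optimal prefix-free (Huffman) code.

Huffman tree construction:
Combine smallest probabilities repeatedly
Resulting codes:
  A: 0 (length 1)
  B: 10 (length 2)
  C: 110 (length 3)
  D: 1111 (length 4)
  E: 1110 (length 4)
Average length = Σ p(s) × length(s) = 2.1290 bits


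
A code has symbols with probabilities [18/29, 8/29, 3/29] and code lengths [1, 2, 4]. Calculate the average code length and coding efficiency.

Average length L = Σ p_i × l_i = 1.5862 bits
Entropy H = 1.2782 bits
Efficiency η = H/L × 100% = 80.58%


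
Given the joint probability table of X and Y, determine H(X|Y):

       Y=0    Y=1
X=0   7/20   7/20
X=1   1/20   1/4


H(X|Y) = Σ_y p(y) H(X|Y=y)
  p(Y=0) = 2/5, H(X|Y=0) = 0.5436
  p(Y=1) = 3/5, H(X|Y=1) = 0.9799
H(X|Y) = 0.4000×0.5436 + 0.6000×0.9799 = 0.8053 bits


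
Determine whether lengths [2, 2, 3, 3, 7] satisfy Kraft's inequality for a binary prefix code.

Kraft inequality: Σ 2^(-l_i) ≤ 1 for prefix-free code
Calculating: 2^(-2) + 2^(-2) + 2^(-3) + 2^(-3) + 2^(-7)
= 0.25 + 0.25 + 0.125 + 0.125 + 0.0078125
= 0.7578
Since 0.7578 ≤ 1, prefix-free code exists


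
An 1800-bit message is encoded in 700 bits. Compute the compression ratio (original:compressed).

Compression ratio = Original / Compressed
= 1800 / 700 = 2.57:1


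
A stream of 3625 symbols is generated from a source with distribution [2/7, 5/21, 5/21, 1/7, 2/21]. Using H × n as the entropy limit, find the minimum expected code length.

Entropy H = 2.2264 bits/symbol
Minimum bits = H × n = 2.2264 × 3625
= 8070.76 bits


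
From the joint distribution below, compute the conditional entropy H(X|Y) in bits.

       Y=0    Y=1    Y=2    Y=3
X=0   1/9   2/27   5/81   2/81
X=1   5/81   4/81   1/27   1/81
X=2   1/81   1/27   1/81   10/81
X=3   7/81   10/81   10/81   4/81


H(X|Y) = Σ_y p(y) H(X|Y=y)
  p(Y=0) = 22/81, H(X|Y=0) = 1.7417
  p(Y=1) = 23/81, H(X|Y=1) = 1.8503
  p(Y=2) = 19/81, H(X|Y=2) = 1.6383
  p(Y=3) = 17/81, H(X|Y=3) = 1.5452
H(X|Y) = 0.2716×1.7417 + 0.2840×1.8503 + 0.2346×1.6383 + 0.2099×1.5452 = 1.7070 bits


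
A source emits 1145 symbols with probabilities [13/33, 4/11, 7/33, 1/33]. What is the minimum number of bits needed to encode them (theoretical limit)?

Entropy H = 1.6875 bits/symbol
Minimum bits = H × n = 1.6875 × 1145
= 1932.21 bits


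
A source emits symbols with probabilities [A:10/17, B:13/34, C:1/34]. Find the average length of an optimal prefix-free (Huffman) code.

Huffman tree construction:
Combine smallest probabilities repeatedly
Resulting codes:
  A: 1 (length 1)
  B: 01 (length 2)
  C: 00 (length 2)
Average length = Σ p(s) × length(s) = 1.4118 bits


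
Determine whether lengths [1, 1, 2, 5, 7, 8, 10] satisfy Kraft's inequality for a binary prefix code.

Kraft inequality: Σ 2^(-l_i) ≤ 1 for prefix-free code
Calculating: 2^(-1) + 2^(-1) + 2^(-2) + 2^(-5) + 2^(-7) + 2^(-8) + 2^(-10)
= 0.5 + 0.5 + 0.25 + 0.03125 + 0.0078125 + 0.00390625 + 0.0009765625
= 1.2939
Since 1.2939 > 1, prefix-free code does not exist


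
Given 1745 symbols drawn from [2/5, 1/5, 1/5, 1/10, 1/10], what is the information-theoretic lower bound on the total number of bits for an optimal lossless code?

Entropy H = 2.1219 bits/symbol
Minimum bits = H × n = 2.1219 × 1745
= 3702.76 bits


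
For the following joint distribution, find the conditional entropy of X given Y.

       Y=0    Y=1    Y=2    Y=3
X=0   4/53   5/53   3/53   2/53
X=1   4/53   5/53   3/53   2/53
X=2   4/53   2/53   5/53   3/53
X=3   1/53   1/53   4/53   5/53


H(X|Y) = Σ_y p(y) H(X|Y=y)
  p(Y=0) = 13/53, H(X|Y=0) = 1.8543
  p(Y=1) = 13/53, H(X|Y=1) = 1.7605
  p(Y=2) = 15/53, H(X|Y=2) = 1.9656
  p(Y=3) = 12/53, H(X|Y=3) = 1.8879
H(X|Y) = 0.2453×1.8543 + 0.2453×1.7605 + 0.2830×1.9656 + 0.2264×1.8879 = 1.8704 bits


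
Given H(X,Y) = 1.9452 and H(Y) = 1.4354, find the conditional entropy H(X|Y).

Chain rule: H(X,Y) = H(X|Y) + H(Y)
H(X|Y) = H(X,Y) - H(Y) = 1.9452 - 1.4354 = 0.5098 bits


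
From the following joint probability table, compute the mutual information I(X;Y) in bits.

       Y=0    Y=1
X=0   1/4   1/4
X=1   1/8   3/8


H(X) = 1.0000, H(Y) = 0.9544, H(X,Y) = 1.9056
I(X;Y) = H(X) + H(Y) - H(X,Y) = 0.0488 bits


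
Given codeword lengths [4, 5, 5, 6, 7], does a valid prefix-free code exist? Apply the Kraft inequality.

Kraft inequality: Σ 2^(-l_i) ≤ 1 for prefix-free code
Calculating: 2^(-4) + 2^(-5) + 2^(-5) + 2^(-6) + 2^(-7)
= 0.0625 + 0.03125 + 0.03125 + 0.015625 + 0.0078125
= 0.1484
Since 0.1484 ≤ 1, prefix-free code exists


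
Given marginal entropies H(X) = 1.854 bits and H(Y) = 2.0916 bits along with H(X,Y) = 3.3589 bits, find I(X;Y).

I(X;Y) = H(X) + H(Y) - H(X,Y)
I(X;Y) = 1.854 + 2.0916 - 3.3589 = 0.5867 bits


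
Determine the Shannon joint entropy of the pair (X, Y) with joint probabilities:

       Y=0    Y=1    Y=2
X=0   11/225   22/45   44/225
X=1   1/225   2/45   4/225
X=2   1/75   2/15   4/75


H(X,Y) = -Σ p(x,y) log₂ p(x,y)
  p(0,0)=11/225: -0.0489 × log₂(0.0489) = 0.2129
  p(0,1)=22/45: -0.4889 × log₂(0.4889) = 0.5047
  p(0,2)=44/225: -0.1956 × log₂(0.1956) = 0.4604
  p(1,0)=1/225: -0.0044 × log₂(0.0044) = 0.0347
  p(1,1)=2/45: -0.0444 × log₂(0.0444) = 0.1996
  p(1,2)=4/225: -0.0178 × log₂(0.0178) = 0.1034
  p(2,0)=1/75: -0.0133 × log₂(0.0133) = 0.0831
  p(2,1)=2/15: -0.1333 × log₂(0.1333) = 0.3876
  p(2,2)=4/75: -0.0533 × log₂(0.0533) = 0.2255
H(X,Y) = 2.2119 bits


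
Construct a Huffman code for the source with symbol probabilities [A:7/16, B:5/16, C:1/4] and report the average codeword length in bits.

Huffman tree construction:
Combine smallest probabilities repeatedly
Resulting codes:
  A: 0 (length 1)
  B: 11 (length 2)
  C: 10 (length 2)
Average length = Σ p(s) × length(s) = 1.5625 bits


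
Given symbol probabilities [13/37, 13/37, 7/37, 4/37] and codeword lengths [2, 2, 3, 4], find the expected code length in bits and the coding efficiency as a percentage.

Average length L = Σ p_i × l_i = 2.4054 bits
Entropy H = 1.8618 bits
Efficiency η = H/L × 100% = 77.40%


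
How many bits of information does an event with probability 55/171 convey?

Information content I(x) = -log₂(p(x))
I = -log₂(55/171) = -log₂(0.3216)
I = 1.6365 bits


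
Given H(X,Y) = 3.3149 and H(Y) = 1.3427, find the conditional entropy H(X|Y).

Chain rule: H(X,Y) = H(X|Y) + H(Y)
H(X|Y) = H(X,Y) - H(Y) = 3.3149 - 1.3427 = 1.9722 bits


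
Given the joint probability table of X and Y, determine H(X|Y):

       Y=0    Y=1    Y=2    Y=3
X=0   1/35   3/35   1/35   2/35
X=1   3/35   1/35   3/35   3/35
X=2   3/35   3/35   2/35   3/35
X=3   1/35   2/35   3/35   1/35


H(X|Y) = Σ_y p(y) H(X|Y=y)
  p(Y=0) = 8/35, H(X|Y=0) = 1.8113
  p(Y=1) = 9/35, H(X|Y=1) = 1.8911
  p(Y=2) = 9/35, H(X|Y=2) = 1.8911
  p(Y=3) = 9/35, H(X|Y=3) = 1.8911
H(X|Y) = 0.2286×1.8113 + 0.2571×1.8911 + 0.2571×1.8911 + 0.2571×1.8911 = 1.8728 bits


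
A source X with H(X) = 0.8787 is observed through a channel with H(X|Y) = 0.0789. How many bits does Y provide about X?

I(X;Y) = H(X) - H(X|Y)
I(X;Y) = 0.8787 - 0.0789 = 0.7998 bits


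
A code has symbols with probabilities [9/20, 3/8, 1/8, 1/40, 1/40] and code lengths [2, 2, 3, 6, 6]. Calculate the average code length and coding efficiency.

Average length L = Σ p_i × l_i = 2.3250 bits
Entropy H = 1.6901 bits
Efficiency η = H/L × 100% = 72.69%


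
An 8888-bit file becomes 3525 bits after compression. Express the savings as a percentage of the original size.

Space savings = (1 - Compressed/Original) × 100%
= (1 - 3525/8888) × 100%
= 60.34%


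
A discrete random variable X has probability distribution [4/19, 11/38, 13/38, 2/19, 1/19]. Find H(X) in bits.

H(X) = -Σ p(x) log₂ p(x)
  -4/19 × log₂(4/19) = 0.4732
  -11/38 × log₂(11/38) = 0.5177
  -13/38 × log₂(13/38) = 0.5294
  -2/19 × log₂(2/19) = 0.3419
  -1/19 × log₂(1/19) = 0.2236
H(X) = 2.0858 bits


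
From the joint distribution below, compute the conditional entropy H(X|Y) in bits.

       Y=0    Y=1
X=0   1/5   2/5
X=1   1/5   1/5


H(X|Y) = Σ_y p(y) H(X|Y=y)
  p(Y=0) = 2/5, H(X|Y=0) = 1.0000
  p(Y=1) = 3/5, H(X|Y=1) = 0.9183
H(X|Y) = 0.4000×1.0000 + 0.6000×0.9183 = 0.9510 bits


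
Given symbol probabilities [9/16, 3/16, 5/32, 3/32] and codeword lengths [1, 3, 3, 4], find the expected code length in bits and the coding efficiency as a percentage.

Average length L = Σ p_i × l_i = 1.9688 bits
Entropy H = 1.6583 bits
Efficiency η = H/L × 100% = 84.23%
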